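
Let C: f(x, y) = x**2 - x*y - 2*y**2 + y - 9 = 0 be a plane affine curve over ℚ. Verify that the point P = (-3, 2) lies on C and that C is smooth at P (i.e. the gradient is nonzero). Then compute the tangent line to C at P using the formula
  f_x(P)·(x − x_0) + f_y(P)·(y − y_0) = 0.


Tangent line at P: -8*x - 4*y - 16 = 0.

Step 1: f(-3, 2) = 0, so P lies on C.
Step 2: partial derivatives
  f_x(x, y) = 2*x - y, f_y(x, y) = -x - 4*y + 1.
  f_x(P) = -8, f_y(P) = -4 (gradient nonzero, so P is smooth).
Step 3: tangent line at P: -8·(x − -3) + -4·(y − 2) = 0.
Expanding: -8*x - 4*y - 16 = 0.


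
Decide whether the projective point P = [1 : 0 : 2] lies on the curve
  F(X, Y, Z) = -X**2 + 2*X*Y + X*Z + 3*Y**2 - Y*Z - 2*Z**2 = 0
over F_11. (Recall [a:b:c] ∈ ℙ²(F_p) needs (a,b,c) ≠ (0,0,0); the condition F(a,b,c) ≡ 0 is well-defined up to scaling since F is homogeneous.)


F(1,0,2) ≡ 4 (mod 11); P is NOT on the curve.

Evaluate F(1, 0, 2) term-by-term (mod 11).
  -X**2 ↦ -1·1·1·1 = -1
  2*X*Y ↦ 2·1·0·1 = 0
  X*Z ↦ 1·1·1·2 = 2
  3*Y**2 ↦ 3·1·0·1 = 0
  -Y*Z ↦ -1·1·0·2 = 0
  -2*Z**2 ↦ -2·1·1·4 = -8
Sum: F(1, 0, 2) = (-1) + (0) + (2) + (0) + (0) + (-8) = -7.
Reducing mod 11: -7 ≡ 4 (mod 11).
Since F(a, b, c) ≡ 4 ≠ 0 (mod 11), P does NOT lie on the curve.


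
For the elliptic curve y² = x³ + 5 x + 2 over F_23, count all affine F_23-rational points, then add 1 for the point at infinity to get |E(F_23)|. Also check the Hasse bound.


Affine points = {(0, 5), (0, 18), (1, 10), (1, 13), (6, 8), (6, 15), (7, 9), (7, 14), (8, 5), (8, 18), (11, 10), (11, 13), (15, 5), (15, 18), (17, 3), (17, 20), (18, 6), (18, 17), (20, 11), (20, 12)}; affine count = 20; |E(F_23)| = 21.

Discriminant check: Δ ∝ 4a³ + 27b² = 4·5³ + 27·2² = 4·125 + 27·4 ≡ 10 (mod 23). Nonzero ⇒ E is nonsingular.
For each x ∈ F_23, compute rhs = x³ + 5·x + 2 mod 23, then count y ∈ F_23 with y² ≡ rhs.
  x = 0: rhs = 2, matching y values: 5, 18 (2 points).
  x = 1: rhs = 8, matching y values: 10, 13 (2 points).
  x = 2: rhs = 20, matching y values: none (0 points).
  x = 3: rhs = 21, matching y values: none (0 points).
  x = 4: rhs = 17, matching y values: none (0 points).
  x = 5: rhs = 14, matching y values: none (0 points).
  x = 6: rhs = 18, matching y values: 8, 15 (2 points).
  x = 7: rhs = 12, matching y values: 9, 14 (2 points).
  x = 8: rhs = 2, matching y values: 5, 18 (2 points).
  x = 9: rhs = 17, matching y values: none (0 points).
  x = 10: rhs = 17, matching y values: none (0 points).
  x = 11: rhs = 8, matching y values: 10, 13 (2 points).
  x = 12: rhs = 19, matching y values: none (0 points).
  x = 13: rhs = 10, matching y values: none (0 points).
  x = 14: rhs = 10, matching y values: none (0 points).
  x = 15: rhs = 2, matching y values: 5, 18 (2 points).
  x = 16: rhs = 15, matching y values: none (0 points).
  x = 17: rhs = 9, matching y values: 3, 20 (2 points).
  x = 18: rhs = 13, matching y values: 6, 17 (2 points).
  x = 19: rhs = 10, matching y values: none (0 points).
  x = 20: rhs = 6, matching y values: 11, 12 (2 points).
  x = 21: rhs = 7, matching y values: none (0 points).
  x = 22: rhs = 19, matching y values: none (0 points).
Total affine count: 20.
Full point count |E(F_23)| = 20 + 1 = 21.
Hasse bound: |21 − (23+1)| = |-3| = 3 ≤ 2√23 ≈ 9.5917 ✓.


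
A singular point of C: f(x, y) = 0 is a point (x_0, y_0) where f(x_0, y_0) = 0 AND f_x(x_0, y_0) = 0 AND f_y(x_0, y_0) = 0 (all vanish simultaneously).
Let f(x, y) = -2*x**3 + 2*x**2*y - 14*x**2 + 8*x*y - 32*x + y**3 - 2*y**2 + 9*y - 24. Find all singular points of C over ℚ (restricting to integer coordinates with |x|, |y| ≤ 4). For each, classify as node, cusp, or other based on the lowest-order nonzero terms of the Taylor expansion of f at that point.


Singular points: {(-2, 1)}; classification: cusp.

Compute partial derivatives:
  f_x = -6*x**2 + 4*x*y - 28*x + 8*y - 32.
  f_y = 2*x**2 + 8*x + 3*y**2 - 4*y + 9.
Scan x_0 ∈ {−4, ..., 4}. For each x_0, f_y(x_0, y) is a polynomial in y; find its integer roots y ∈ {−4, ..., 4}, then test f_x and f at those candidates.
  x = -4: f_y(-4, y) = 3*y**2 - 4*y + 9; no integer root y with |y| ≤ 4.
  x = -3: f_y(-3, y) = 3*y**2 - 4*y + 3; no integer root y with |y| ≤ 4.
  x = -2: f_y(-2, y) = 3*y**2 - 4*y + 1; vanishes at y ∈ {1}. (-2, 1): f_x = 0, f = 0 — SINGULAR.
  x = -1: f_y(-1, y) = 3*y**2 - 4*y + 3; no integer root y with |y| ≤ 4.
  x = 0: f_y(0, y) = 3*y**2 - 4*y + 9; no integer root y with |y| ≤ 4.
  x = 1: f_y(1, y) = 3*y**2 - 4*y + 19; no integer root y with |y| ≤ 4.
  x = 2: f_y(2, y) = 3*y**2 - 4*y + 33; no integer root y with |y| ≤ 4.
  x = 3: f_y(3, y) = 3*y**2 - 4*y + 51; no integer root y with |y| ≤ 4.
  x = 4: f_y(4, y) = 3*y**2 - 4*y + 73; no integer root y with |y| ≤ 4.
Only singular point on the grid: (-2, 1).
Classify: substitute x = -2 + u, y = 1 + v and expand: f = -2*u**3 + 2*u**2*v + v**3 + v**2.
No constant or linear terms (consistent with a singular point). Quadratic part: v**2. Cubic part: -2*u**3 + 2*u**2*v + v**3.
The quadratic part v**2 is a perfect square, so there is a single (double) tangent line v = 0, i.e. y = 1. Restricting the cubic part to that line (v = 0) leaves -2*u**3 ≠ 0, so f is not divisible by v and the branch is v² ≈ 2*u**3 to lowest order — this is a cusp.
Classification: cusp.


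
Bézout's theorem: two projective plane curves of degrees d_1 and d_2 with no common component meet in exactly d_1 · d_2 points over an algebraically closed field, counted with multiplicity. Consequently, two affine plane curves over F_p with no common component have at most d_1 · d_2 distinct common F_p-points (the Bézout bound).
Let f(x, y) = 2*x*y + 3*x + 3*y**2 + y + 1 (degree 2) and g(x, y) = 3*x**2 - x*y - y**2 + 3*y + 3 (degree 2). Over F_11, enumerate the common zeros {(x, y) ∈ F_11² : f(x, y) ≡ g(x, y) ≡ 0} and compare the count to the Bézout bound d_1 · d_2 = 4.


Common zeros: ∅; count = 0; Bézout bound = 4.

deg(f) = 2, deg(g) = 2, so Bézout bound = 4.
Scan x ∈ F_11. For each x, list the y ∈ F_11 with f(x, y) ≡ 0 and those with g(x, y) ≡ 0 (mod 11); the common zeros in that column are the intersection.
  x = 0: f ≡ 0 at y ∈ {9}; g ≡ 0 at y ∈ ∅; common: ∅.
  x = 1: f ≡ 0 at y ∈ {2, 8}; g ≡ 0 at y ∈ ∅; common: ∅.
  x = 2: f ≡ 0 at y ∈ ∅; g ≡ 0 at y ∈ ∅; common: ∅.
  x = 3: f ≡ 0 at y ∈ ∅; g ≡ 0 at y ∈ ∅; common: ∅.
  x = 4: f ≡ 0 at y ∈ ∅; g ≡ 0 at y ∈ ∅; common: ∅.
  x = 5: f ≡ 0 at y ∈ ∅; g ≡ 0 at y ∈ ∅; common: ∅.
  x = 6: f ≡ 0 at y ∈ ∅; g ≡ 0 at y ∈ ∅; common: ∅.
  x = 7: f ≡ 0 at y ∈ {0, 6}; g ≡ 0 at y ∈ {9}; common: ∅.
  x = 8: f ≡ 0 at y ∈ {10}; g ≡ 0 at y ∈ ∅; common: ∅.
  x = 9: f ≡ 0 at y ∈ {5, 7}; g ≡ 0 at y ∈ ∅; common: ∅.
  x = 10: f ≡ 0 at y ∈ {1, 3}; g ≡ 0 at y ∈ ∅; common: ∅.
Collecting: common zeros = ∅, so the count is 0.
Comparison with the Bézout bound: 0 ≤ 4 = deg(f)·deg(g), as expected for curves with no common component (the affine F_11-count falls short of the bound because intersections may lie at infinity, over extension fields, or carry multiplicity).


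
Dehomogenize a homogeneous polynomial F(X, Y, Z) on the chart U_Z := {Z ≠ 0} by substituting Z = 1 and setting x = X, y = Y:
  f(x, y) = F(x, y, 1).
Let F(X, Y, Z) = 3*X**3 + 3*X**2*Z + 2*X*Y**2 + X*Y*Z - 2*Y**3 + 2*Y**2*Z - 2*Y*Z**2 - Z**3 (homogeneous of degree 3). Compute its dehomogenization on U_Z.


f(x, y) = 3*x**3 + 3*x**2 + 2*x*y**2 + x*y - 2*y**3 + 2*y**2 - 2*y - 1

On U_Z we set Z = 1. Each monomial c·X^i·Y^j·Z^k in F becomes c·x^i·y^j·1^k = c·x^i·y^j.
Substituting Z = 1: F(X, Y, 1) = 3*x**3 + 3*x**2 + 2*x*y**2 + x*y - 2*y**3 + 2*y**2 - 2*y - 1.
Note: deg(f) ≤ deg(F) = 3; strict inequality happens when F is divisible by Z (lost terms).


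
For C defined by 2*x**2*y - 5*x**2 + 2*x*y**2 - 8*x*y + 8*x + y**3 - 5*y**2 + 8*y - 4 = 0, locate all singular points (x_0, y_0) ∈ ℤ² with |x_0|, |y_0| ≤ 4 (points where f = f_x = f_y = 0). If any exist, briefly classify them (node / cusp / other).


Singular points: {(0, 2)}; classification: node.

Compute partial derivatives:
  f_x = 4*x*y - 10*x + 2*y**2 - 8*y + 8.
  f_y = 2*x**2 + 4*x*y - 8*x + 3*y**2 - 10*y + 8.
Scan x_0 ∈ {−4, ..., 4}. For each x_0, f_y(x_0, y) is a polynomial in y; find its integer roots y ∈ {−4, ..., 4}, then test f_x and f at those candidates.
  x = -4: f_y(-4, y) = 3*y**2 - 26*y + 72; no integer root y with |y| ≤ 4.
  x = -3: f_y(-3, y) = 3*y**2 - 22*y + 50; no integer root y with |y| ≤ 4.
  x = -2: f_y(-2, y) = 3*y**2 - 18*y + 32; no integer root y with |y| ≤ 4.
  x = -1: f_y(-1, y) = 3*y**2 - 14*y + 18; no integer root y with |y| ≤ 4.
  x = 0: f_y(0, y) = 3*y**2 - 10*y + 8; vanishes at y ∈ {2}. (0, 2): f_x = 0, f = 0 — SINGULAR.
  x = 1: f_y(1, y) = 3*y**2 - 6*y + 2; no integer root y with |y| ≤ 4.
  x = 2: f_y(2, y) = 3*y**2 - 2*y; vanishes at y ∈ {0}. (2, 0): f_x = -12 ≠ 0.
  x = 3: f_y(3, y) = 3*y**2 + 2*y + 2; no integer root y with |y| ≤ 4.
  x = 4: f_y(4, y) = 3*y**2 + 6*y + 8; no integer root y with |y| ≤ 4.
Only singular point on the grid: (0, 2).
Classify: substitute x = 0 + u, y = 2 + v and expand: f = 2*u**2*v - u**2 + 2*u*v**2 + v**3 + v**2.
No constant or linear terms (consistent with a singular point). Quadratic part: -u**2 + v**2. Cubic part: 2*u**2*v + 2*u*v**2 + v**3.
The quadratic part v**2 - u**2 = (v − u)(v + u) splits into two distinct linear factors, so there are two distinct tangent lines y − 2 = ±(x − 0) — this is a node (ordinary double point).
Classification: node.


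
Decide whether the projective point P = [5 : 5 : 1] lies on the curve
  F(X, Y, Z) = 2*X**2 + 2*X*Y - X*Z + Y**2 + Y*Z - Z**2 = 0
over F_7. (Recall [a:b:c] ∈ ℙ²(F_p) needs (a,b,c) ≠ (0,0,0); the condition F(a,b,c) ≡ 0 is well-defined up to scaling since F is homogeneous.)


F(5,5,1) ≡ 5 (mod 7); P is NOT on the curve.

Evaluate F(5, 5, 1) term-by-term (mod 7).
  2*X**2 ↦ 2·25·1·1 = 50
  2*X*Y ↦ 2·5·5·1 = 50
  -X*Z ↦ -1·5·1·1 = -5
  Y**2 ↦ 1·1·25·1 = 25
  Y*Z ↦ 1·1·5·1 = 5
  -Z**2 ↦ -1·1·1·1 = -1
Sum: F(5, 5, 1) = (50) + (50) + (-5) + (25) + (5) + (-1) = 124.
Reducing mod 7: 124 ≡ 5 (mod 7).
Since F(a, b, c) ≡ 5 ≠ 0 (mod 7), P does NOT lie on the curve.


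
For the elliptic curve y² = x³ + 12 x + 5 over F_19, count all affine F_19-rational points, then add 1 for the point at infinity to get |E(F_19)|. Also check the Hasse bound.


Affine points = {(0, 9), (0, 10), (3, 7), (3, 12), (5, 0), (8, 9), (8, 10), (9, 5), (9, 14), (10, 2), (10, 17), (11, 9), (11, 10), (15, 8), (15, 11), (17, 7), (17, 12), (18, 7), (18, 12)}; affine count = 19; |E(F_19)| = 20.

Discriminant check: Δ ∝ 4a³ + 27b² = 4·12³ + 27·5² = 4·1728 + 27·25 ≡ 6 (mod 19). Nonzero ⇒ E is nonsingular.
For each x ∈ F_19, compute rhs = x³ + 12·x + 5 mod 19, then count y ∈ F_19 with y² ≡ rhs.
  x = 0: rhs = 5, matching y values: 9, 10 (2 points).
  x = 1: rhs = 18, matching y values: none (0 points).
  x = 2: rhs = 18, matching y values: none (0 points).
  x = 3: rhs = 11, matching y values: 7, 12 (2 points).
  x = 4: rhs = 3, matching y values: none (0 points).
  x = 5: rhs = 0, matching y values: 0 (1 points).
  x = 6: rhs = 8, matching y values: none (0 points).
  x = 7: rhs = 14, matching y values: none (0 points).
  x = 8: rhs = 5, matching y values: 9, 10 (2 points).
  x = 9: rhs = 6, matching y values: 5, 14 (2 points).
  x = 10: rhs = 4, matching y values: 2, 17 (2 points).
  x = 11: rhs = 5, matching y values: 9, 10 (2 points).
  x = 12: rhs = 15, matching y values: none (0 points).
  x = 13: rhs = 2, matching y values: none (0 points).
  x = 14: rhs = 10, matching y values: none (0 points).
  x = 15: rhs = 7, matching y values: 8, 11 (2 points).
  x = 16: rhs = 18, matching y values: none (0 points).
  x = 17: rhs = 11, matching y values: 7, 12 (2 points).
  x = 18: rhs = 11, matching y values: 7, 12 (2 points).
Total affine count: 19.
Full point count |E(F_19)| = 19 + 1 = 20.
Hasse bound: |20 − (19+1)| = |0| = 0 ≤ 2√19 ≈ 8.7178 ✓.


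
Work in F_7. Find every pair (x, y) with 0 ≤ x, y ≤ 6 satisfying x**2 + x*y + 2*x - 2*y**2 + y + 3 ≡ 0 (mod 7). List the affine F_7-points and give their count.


Affine F_7-points: {(0, 5), (0, 6), (5, 1), (5, 2), (6, 1), (6, 6)}; count = 6.

For each of the 49 pairs (x, y) ∈ F_7², evaluate f(x, y) mod 7. Record the zeros.
  x = 0: [0↦3, 1↦2, 2↦4, 3↦2, 4↦3, 5↦0, 6↦0]  zeros at y ∈ {5, 6}
  x = 1: [0↦6, 1↦6, 2↦2, 3↦1, 4↦3, 5↦1, 6↦2]  zeros at y ∈ ∅
  x = 2: [0↦4, 1↦5, 2↦2, 3↦2, 4↦5, 5↦4, 6↦6]  zeros at y ∈ ∅
  x = 3: [0↦4, 1↦6, 2↦4, 3↦5, 4↦2, 5↦2, 6↦5]  zeros at y ∈ ∅
  x = 4: [0↦6, 1↦2, 2↦1, 3↦3, 4↦1, 5↦2, 6↦6]  zeros at y ∈ ∅
  x = 5: [0↦3, 1↦0, 2↦0, 3↦3, 4↦2, 5↦4, 6↦2]  zeros at y ∈ {1, 2}
  x = 6: [0↦2, 1↦0, 2↦1, 3↦5, 4↦5, 5↦1, 6↦0]  zeros at y ∈ {1, 6}
Collecting zeros: affine points = {(0, 5), (0, 6), (5, 1), (5, 2), (6, 1), (6, 6)}.
Total count |C(F_7)_aff| = 6.


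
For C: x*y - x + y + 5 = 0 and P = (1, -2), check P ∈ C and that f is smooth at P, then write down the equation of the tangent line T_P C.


Tangent line at P: -3*x + 2*y + 7 = 0.

Step 1: f(1, -2) = 0, so P lies on C.
Step 2: partial derivatives
  f_x(x, y) = y - 1, f_y(x, y) = x + 1.
  f_x(P) = -3, f_y(P) = 2 (gradient nonzero, so P is smooth).
Step 3: tangent line at P: -3·(x − 1) + 2·(y − -2) = 0.
Expanding: -3*x + 2*y + 7 = 0.


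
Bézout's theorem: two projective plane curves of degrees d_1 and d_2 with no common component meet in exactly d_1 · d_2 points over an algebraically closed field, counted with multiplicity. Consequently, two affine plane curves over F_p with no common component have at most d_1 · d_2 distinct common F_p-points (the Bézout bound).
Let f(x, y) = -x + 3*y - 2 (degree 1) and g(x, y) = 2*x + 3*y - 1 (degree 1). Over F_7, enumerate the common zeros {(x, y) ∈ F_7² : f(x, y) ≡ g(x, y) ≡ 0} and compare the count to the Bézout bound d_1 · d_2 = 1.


Common zeros: {(2, 6)}; count = 1; Bézout bound = 1.

deg(f) = 1, deg(g) = 1, so Bézout bound = 1.
Scan x ∈ F_7. For each x, list the y ∈ F_7 with f(x, y) ≡ 0 and those with g(x, y) ≡ 0 (mod 7); the common zeros in that column are the intersection.
  x = 0: f ≡ 0 at y ∈ {3}; g ≡ 0 at y ∈ {5}; common: ∅.
  x = 1: f ≡ 0 at y ∈ {1}; g ≡ 0 at y ∈ {2}; common: ∅.
  x = 2: f ≡ 0 at y ∈ {6}; g ≡ 0 at y ∈ {6}; common: {6}.
  x = 3: f ≡ 0 at y ∈ {4}; g ≡ 0 at y ∈ {3}; common: ∅.
  x = 4: f ≡ 0 at y ∈ {2}; g ≡ 0 at y ∈ {0}; common: ∅.
  x = 5: f ≡ 0 at y ∈ {0}; g ≡ 0 at y ∈ {4}; common: ∅.
  x = 6: f ≡ 0 at y ∈ {5}; g ≡ 0 at y ∈ {1}; common: ∅.
Collecting: common zeros = {(2, 6)}, so the count is 1.
Comparison with the Bézout bound: 1 ≤ 1 = deg(f)·deg(g), as expected for curves with no common component (the bound is attained).


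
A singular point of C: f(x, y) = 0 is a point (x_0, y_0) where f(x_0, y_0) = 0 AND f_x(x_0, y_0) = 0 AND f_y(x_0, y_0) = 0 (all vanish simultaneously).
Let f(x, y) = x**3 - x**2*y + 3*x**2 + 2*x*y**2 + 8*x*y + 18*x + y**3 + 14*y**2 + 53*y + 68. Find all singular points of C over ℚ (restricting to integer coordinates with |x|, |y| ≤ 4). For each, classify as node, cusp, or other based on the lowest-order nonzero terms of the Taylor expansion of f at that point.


Singular points: {(-2, -3)}; classification: cusp.

Compute partial derivatives:
  f_x = 3*x**2 - 2*x*y + 6*x + 2*y**2 + 8*y + 18.
  f_y = -x**2 + 4*x*y + 8*x + 3*y**2 + 28*y + 53.
Scan x_0 ∈ {−4, ..., 4}. For each x_0, f_y(x_0, y) is a polynomial in y; find its integer roots y ∈ {−4, ..., 4}, then test f_x and f at those candidates.
  x = -4: f_y(-4, y) = 3*y**2 + 12*y + 5; no integer root y with |y| ≤ 4.
  x = -3: f_y(-3, y) = 3*y**2 + 16*y + 20; vanishes at y ∈ {-2}. (-3, -2): f_x = 7 ≠ 0.
  x = -2: f_y(-2, y) = 3*y**2 + 20*y + 33; vanishes at y ∈ {-3}. (-2, -3): f_x = 0, f = 0 — SINGULAR.
  x = -1: f_y(-1, y) = 3*y**2 + 24*y + 44; no integer root y with |y| ≤ 4.
  x = 0: f_y(0, y) = 3*y**2 + 28*y + 53; no integer root y with |y| ≤ 4.
  x = 1: f_y(1, y) = 3*y**2 + 32*y + 60; no integer root y with |y| ≤ 4.
  x = 2: f_y(2, y) = 3*y**2 + 36*y + 65; no integer root y with |y| ≤ 4.
  x = 3: f_y(3, y) = 3*y**2 + 40*y + 68; vanishes at y ∈ {-2}. (3, -2): f_x = 67 ≠ 0.
  x = 4: f_y(4, y) = 3*y**2 + 44*y + 69; no integer root y with |y| ≤ 4.
Only singular point on the grid: (-2, -3).
Classify: substitute x = -2 + u, y = -3 + v and expand: f = u**3 - u**2*v + 2*u*v**2 + v**3 + v**2.
No constant or linear terms (consistent with a singular point). Quadratic part: v**2. Cubic part: u**3 - u**2*v + 2*u*v**2 + v**3.
The quadratic part v**2 is a perfect square, so there is a single (double) tangent line v = 0, i.e. y = -3. Restricting the cubic part to that line (v = 0) leaves u**3 ≠ 0, so f is not divisible by v and the branch is v² ≈ -u**3 to lowest order — this is a cusp.
Classification: cusp.


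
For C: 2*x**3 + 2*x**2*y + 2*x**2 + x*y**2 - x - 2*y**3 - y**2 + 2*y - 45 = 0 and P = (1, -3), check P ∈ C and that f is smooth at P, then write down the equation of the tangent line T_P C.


Tangent line at P: 6*x - 50*y - 156 = 0.

Step 1: f(1, -3) = 0, so P lies on C.
Step 2: partial derivatives
  f_x(x, y) = 6*x**2 + 4*x*y + 4*x + y**2 - 1, f_y(x, y) = 2*x**2 + 2*x*y - 6*y**2 - 2*y + 2.
  f_x(P) = 6, f_y(P) = -50 (gradient nonzero, so P is smooth).
Step 3: tangent line at P: 6·(x − 1) + -50·(y − -3) = 0.
Expanding: 6*x - 50*y - 156 = 0.


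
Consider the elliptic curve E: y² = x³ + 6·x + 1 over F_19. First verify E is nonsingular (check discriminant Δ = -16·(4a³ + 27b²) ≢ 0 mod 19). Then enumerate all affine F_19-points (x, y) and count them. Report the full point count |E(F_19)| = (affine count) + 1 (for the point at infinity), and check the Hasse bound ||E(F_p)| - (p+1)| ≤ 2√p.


Affine points = {(0, 1), (0, 18), (5, 2), (5, 17), (6, 5), (6, 14), (7, 5), (7, 14), (9, 9), (9, 10), (10, 4), (10, 15), (11, 7), (11, 12), (14, 6), (14, 13), (17, 0)}; affine count = 17; |E(F_19)| = 18.

Discriminant check: Δ ∝ 4a³ + 27b² = 4·6³ + 27·1² = 4·216 + 27·1 ≡ 17 (mod 19). Nonzero ⇒ E is nonsingular.
For each x ∈ F_19, compute rhs = x³ + 6·x + 1 mod 19, then count y ∈ F_19 with y² ≡ rhs.
  x = 0: rhs = 1, matching y values: 1, 18 (2 points).
  x = 1: rhs = 8, matching y values: none (0 points).
  x = 2: rhs = 2, matching y values: none (0 points).
  x = 3: rhs = 8, matching y values: none (0 points).
  x = 4: rhs = 13, matching y values: none (0 points).
  x = 5: rhs = 4, matching y values: 2, 17 (2 points).
  x = 6: rhs = 6, matching y values: 5, 14 (2 points).
  x = 7: rhs = 6, matching y values: 5, 14 (2 points).
  x = 8: rhs = 10, matching y values: none (0 points).
  x = 9: rhs = 5, matching y values: 9, 10 (2 points).
  x = 10: rhs = 16, matching y values: 4, 15 (2 points).
  x = 11: rhs = 11, matching y values: 7, 12 (2 points).
  x = 12: rhs = 15, matching y values: none (0 points).
  x = 13: rhs = 15, matching y values: none (0 points).
  x = 14: rhs = 17, matching y values: 6, 13 (2 points).
  x = 15: rhs = 8, matching y values: none (0 points).
  x = 16: rhs = 13, matching y values: none (0 points).
  x = 17: rhs = 0, matching y values: 0 (1 points).
  x = 18: rhs = 13, matching y values: none (0 points).
Total affine count: 17.
Full point count |E(F_19)| = 17 + 1 = 18.
Hasse bound: |18 − (19+1)| = |-2| = 2 ≤ 2√19 ≈ 8.7178 ✓.


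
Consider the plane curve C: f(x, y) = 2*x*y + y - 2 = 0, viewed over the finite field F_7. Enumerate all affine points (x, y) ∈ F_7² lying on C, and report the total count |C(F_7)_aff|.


Affine F_7-points: {(0, 2), (1, 3), (2, 6), (4, 1), (5, 4), (6, 5)}; count = 6.

For each of the 49 pairs (x, y) ∈ F_7², evaluate f(x, y) mod 7. Record the zeros.
  x = 0: [0↦5, 1↦6, 2↦0, 3↦1, 4↦2, 5↦3, 6↦4]  zeros at y ∈ {2}
  x = 1: [0↦5, 1↦1, 2↦4, 3↦0, 4↦3, 5↦6, 6↦2]  zeros at y ∈ {3}
  x = 2: [0↦5, 1↦3, 2↦1, 3↦6, 4↦4, 5↦2, 6↦0]  zeros at y ∈ {6}
  x = 3: [0↦5, 1↦5, 2↦5, 3↦5, 4↦5, 5↦5, 6↦5]  zeros at y ∈ ∅
  x = 4: [0↦5, 1↦0, 2↦2, 3↦4, 4↦6, 5↦1, 6↦3]  zeros at y ∈ {1}
  x = 5: [0↦5, 1↦2, 2↦6, 3↦3, 4↦0, 5↦4, 6↦1]  zeros at y ∈ {4}
  x = 6: [0↦5, 1↦4, 2↦3, 3↦2, 4↦1, 5↦0, 6↦6]  zeros at y ∈ {5}
Collecting zeros: affine points = {(0, 2), (1, 3), (2, 6), (4, 1), (5, 4), (6, 5)}.
Total count |C(F_7)_aff| = 6.


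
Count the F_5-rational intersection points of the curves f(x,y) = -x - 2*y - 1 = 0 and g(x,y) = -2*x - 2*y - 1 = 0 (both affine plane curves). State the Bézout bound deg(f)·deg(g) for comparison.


Common zeros: {(0, 2)}; count = 1; Bézout bound = 1.

deg(f) = 1, deg(g) = 1, so Bézout bound = 1.
Scan x ∈ F_5. For each x, list the y ∈ F_5 with f(x, y) ≡ 0 and those with g(x, y) ≡ 0 (mod 5); the common zeros in that column are the intersection.
  x = 0: f ≡ 0 at y ∈ {2}; g ≡ 0 at y ∈ {2}; common: {2}.
  x = 1: f ≡ 0 at y ∈ {4}; g ≡ 0 at y ∈ {1}; common: ∅.
  x = 2: f ≡ 0 at y ∈ {1}; g ≡ 0 at y ∈ {0}; common: ∅.
  x = 3: f ≡ 0 at y ∈ {3}; g ≡ 0 at y ∈ {4}; common: ∅.
  x = 4: f ≡ 0 at y ∈ {0}; g ≡ 0 at y ∈ {3}; common: ∅.
Collecting: common zeros = {(0, 2)}, so the count is 1.
Comparison with the Bézout bound: 1 ≤ 1 = deg(f)·deg(g), as expected for curves with no common component (the bound is attained).


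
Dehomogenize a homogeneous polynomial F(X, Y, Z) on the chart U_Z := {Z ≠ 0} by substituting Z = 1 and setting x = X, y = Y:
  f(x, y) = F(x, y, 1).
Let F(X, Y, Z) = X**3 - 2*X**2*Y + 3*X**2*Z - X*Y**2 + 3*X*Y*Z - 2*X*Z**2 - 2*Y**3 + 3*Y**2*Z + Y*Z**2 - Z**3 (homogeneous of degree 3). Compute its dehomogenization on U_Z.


f(x, y) = x**3 - 2*x**2*y + 3*x**2 - x*y**2 + 3*x*y - 2*x - 2*y**3 + 3*y**2 + y - 1

On U_Z we set Z = 1. Each monomial c·X^i·Y^j·Z^k in F becomes c·x^i·y^j·1^k = c·x^i·y^j.
Substituting Z = 1: F(X, Y, 1) = x**3 - 2*x**2*y + 3*x**2 - x*y**2 + 3*x*y - 2*x - 2*y**3 + 3*y**2 + y - 1.
Note: deg(f) ≤ deg(F) = 3; strict inequality happens when F is divisible by Z (lost terms).


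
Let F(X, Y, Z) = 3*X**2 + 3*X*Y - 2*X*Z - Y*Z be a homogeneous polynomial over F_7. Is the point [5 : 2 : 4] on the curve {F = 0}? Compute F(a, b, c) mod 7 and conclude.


F(5,2,4) ≡ 1 (mod 7); P is NOT on the curve.

Evaluate F(5, 2, 4) term-by-term (mod 7).
  3*X**2 ↦ 3·25·1·1 = 75
  3*X*Y ↦ 3·5·2·1 = 30
  -2*X*Z ↦ -2·5·1·4 = -40
  -Y*Z ↦ -1·1·2·4 = -8
Sum: F(5, 2, 4) = (75) + (30) + (-40) + (-8) = 57.
Reducing mod 7: 57 ≡ 1 (mod 7).
Since F(a, b, c) ≡ 1 ≠ 0 (mod 7), P does NOT lie on the curve.


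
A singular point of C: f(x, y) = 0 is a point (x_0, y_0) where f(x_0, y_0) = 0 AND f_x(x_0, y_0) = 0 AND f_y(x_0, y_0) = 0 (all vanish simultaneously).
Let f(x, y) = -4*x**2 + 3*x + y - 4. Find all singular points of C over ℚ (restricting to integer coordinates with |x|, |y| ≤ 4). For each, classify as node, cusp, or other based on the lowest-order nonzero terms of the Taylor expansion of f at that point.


No singular points in the scanned grid; C is smooth there.

Compute partial derivatives:
  f_x = 3 - 8*x.
  f_y = 1.
f_y = 1 is a nonzero constant, so f_y never vanishes: no point (x, y) can satisfy f = f_x = f_y = 0. In particular no (x, y) ∈ {−4, ..., 4}² is singular; the curve is smooth.


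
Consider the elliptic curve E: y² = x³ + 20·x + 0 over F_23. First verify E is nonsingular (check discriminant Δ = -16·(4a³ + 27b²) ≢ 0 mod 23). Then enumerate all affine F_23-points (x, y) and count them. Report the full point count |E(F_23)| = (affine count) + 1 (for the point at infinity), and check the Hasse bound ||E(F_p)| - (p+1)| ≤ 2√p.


Affine points = {(0, 0), (2, 5), (2, 18), (3, 8), (3, 15), (4, 11), (4, 12), (5, 8), (5, 15), (7, 0), (9, 9), (9, 14), (10, 2), (10, 21), (12, 6), (12, 17), (15, 8), (15, 15), (16, 0), (17, 3), (17, 20), (22, 5), (22, 18)}; affine count = 23; |E(F_23)| = 24.

Discriminant check: Δ ∝ 4a³ + 27b² = 4·20³ + 27·0² = 4·8000 + 27·0 ≡ 7 (mod 23). Nonzero ⇒ E is nonsingular.
For each x ∈ F_23, compute rhs = x³ + 20·x + 0 mod 23, then count y ∈ F_23 with y² ≡ rhs.
  x = 0: rhs = 0, matching y values: 0 (1 points).
  x = 1: rhs = 21, matching y values: none (0 points).
  x = 2: rhs = 2, matching y values: 5, 18 (2 points).
  x = 3: rhs = 18, matching y values: 8, 15 (2 points).
  x = 4: rhs = 6, matching y values: 11, 12 (2 points).
  x = 5: rhs = 18, matching y values: 8, 15 (2 points).
  x = 6: rhs = 14, matching y values: none (0 points).
  x = 7: rhs = 0, matching y values: 0 (1 points).
  x = 8: rhs = 5, matching y values: none (0 points).
  x = 9: rhs = 12, matching y values: 9, 14 (2 points).
  x = 10: rhs = 4, matching y values: 2, 21 (2 points).
  x = 11: rhs = 10, matching y values: none (0 points).
  x = 12: rhs = 13, matching y values: 6, 17 (2 points).
  x = 13: rhs = 19, matching y values: none (0 points).
  x = 14: rhs = 11, matching y values: none (0 points).
  x = 15: rhs = 18, matching y values: 8, 15 (2 points).
  x = 16: rhs = 0, matching y values: 0 (1 points).
  x = 17: rhs = 9, matching y values: 3, 20 (2 points).
  x = 18: rhs = 5, matching y values: none (0 points).
  x = 19: rhs = 17, matching y values: none (0 points).
  x = 20: rhs = 5, matching y values: none (0 points).
  x = 21: rhs = 21, matching y values: none (0 points).
  x = 22: rhs = 2, matching y values: 5, 18 (2 points).
Total affine count: 23.
Full point count |E(F_23)| = 23 + 1 = 24.
Hasse bound: |24 − (23+1)| = |0| = 0 ≤ 2√23 ≈ 9.5917 ✓.


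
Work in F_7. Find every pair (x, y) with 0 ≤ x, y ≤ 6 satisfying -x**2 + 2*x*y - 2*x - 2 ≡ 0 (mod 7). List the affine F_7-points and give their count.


Affine F_7-points: {(1, 6), (2, 6), (3, 4), (4, 5), (5, 3), (6, 3)}; count = 6.

For each of the 49 pairs (x, y) ∈ F_7², evaluate f(x, y) mod 7. Record the zeros.
  x = 0: [0↦5, 1↦5, 2↦5, 3↦5, 4↦5, 5↦5, 6↦5]  zeros at y ∈ ∅
  x = 1: [0↦2, 1↦4, 2↦6, 3↦1, 4↦3, 5↦5, 6↦0]  zeros at y ∈ {6}
  x = 2: [0↦4, 1↦1, 2↦5, 3↦2, 4↦6, 5↦3, 6↦0]  zeros at y ∈ {6}
  x = 3: [0↦4, 1↦3, 2↦2, 3↦1, 4↦0, 5↦6, 6↦5]  zeros at y ∈ {4}
  x = 4: [0↦2, 1↦3, 2↦4, 3↦5, 4↦6, 5↦0, 6↦1]  zeros at y ∈ {5}
  x = 5: [0↦5, 1↦1, 2↦4, 3↦0, 4↦3, 5↦6, 6↦2]  zeros at y ∈ {3}
  x = 6: [0↦6, 1↦4, 2↦2, 3↦0, 4↦5, 5↦3, 6↦1]  zeros at y ∈ {3}
Collecting zeros: affine points = {(1, 6), (2, 6), (3, 4), (4, 5), (5, 3), (6, 3)}.
Total count |C(F_7)_aff| = 6.


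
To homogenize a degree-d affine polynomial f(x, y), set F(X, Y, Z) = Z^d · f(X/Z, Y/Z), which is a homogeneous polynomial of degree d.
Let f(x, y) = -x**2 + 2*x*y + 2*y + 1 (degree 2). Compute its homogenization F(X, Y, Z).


F(X, Y, Z) = -X**2 + 2*X*Y + 2*Y*Z + Z**2

deg(f) = 2.
Substitute x = X/Z, y = Y/Z into f, then multiply by Z^2.
  monomial -1·x^2·y^0 ↦ -1·X^2·Y^0·Z^0.
  monomial 2·x^1·y^1 ↦ 2·X^1·Y^1·Z^0.
  monomial 2·x^0·y^1 ↦ 2·X^0·Y^1·Z^1.
  monomial 1·x^0·y^0 ↦ 1·X^0·Y^0·Z^2.
Collecting: F(X, Y, Z) = -X**2 + 2*X*Y + 2*Y*Z + Z**2.


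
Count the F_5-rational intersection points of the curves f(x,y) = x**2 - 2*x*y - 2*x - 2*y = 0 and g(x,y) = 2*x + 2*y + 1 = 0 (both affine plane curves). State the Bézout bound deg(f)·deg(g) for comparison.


Common zeros: {(1, 1), (2, 0)}; count = 2; Bézout bound = 2.

deg(f) = 2, deg(g) = 1, so Bézout bound = 2.
Scan x ∈ F_5. For each x, list the y ∈ F_5 with f(x, y) ≡ 0 and those with g(x, y) ≡ 0 (mod 5); the common zeros in that column are the intersection.
  x = 0: f ≡ 0 at y ∈ {0}; g ≡ 0 at y ∈ {2}; common: ∅.
  x = 1: f ≡ 0 at y ∈ {1}; g ≡ 0 at y ∈ {1}; common: {1}.
  x = 2: f ≡ 0 at y ∈ {0}; g ≡ 0 at y ∈ {0}; common: {0}.
  x = 3: f ≡ 0 at y ∈ {1}; g ≡ 0 at y ∈ {4}; common: ∅.
  x = 4: f ≡ 0 at y ∈ ∅; g ≡ 0 at y ∈ {3}; common: ∅.
Collecting: common zeros = {(1, 1), (2, 0)}, so the count is 2.
Comparison with the Bézout bound: 2 ≤ 2 = deg(f)·deg(g), as expected for curves with no common component (the bound is attained).


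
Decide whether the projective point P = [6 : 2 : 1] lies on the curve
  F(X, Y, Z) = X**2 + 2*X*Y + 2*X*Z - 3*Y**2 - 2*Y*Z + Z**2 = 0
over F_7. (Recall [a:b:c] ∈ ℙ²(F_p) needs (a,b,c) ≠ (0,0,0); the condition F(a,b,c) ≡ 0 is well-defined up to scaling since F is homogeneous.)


F(6,2,1) ≡ 1 (mod 7); P is NOT on the curve.

Evaluate F(6, 2, 1) term-by-term (mod 7).
  X**2 ↦ 1·36·1·1 = 36
  2*X*Y ↦ 2·6·2·1 = 24
  2*X*Z ↦ 2·6·1·1 = 12
  -3*Y**2 ↦ -3·1·4·1 = -12
  -2*Y*Z ↦ -2·1·2·1 = -4
  Z**2 ↦ 1·1·1·1 = 1
Sum: F(6, 2, 1) = (36) + (24) + (12) + (-12) + (-4) + (1) = 57.
Reducing mod 7: 57 ≡ 1 (mod 7).
Since F(a, b, c) ≡ 1 ≠ 0 (mod 7), P does NOT lie on the curve.


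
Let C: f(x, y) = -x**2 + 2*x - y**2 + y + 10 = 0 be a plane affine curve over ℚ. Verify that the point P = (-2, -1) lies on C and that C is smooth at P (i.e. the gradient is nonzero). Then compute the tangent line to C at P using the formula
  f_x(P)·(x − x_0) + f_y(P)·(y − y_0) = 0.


Tangent line at P: 6*x + 3*y + 15 = 0.

Step 1: f(-2, -1) = 0, so P lies on C.
Step 2: partial derivatives
  f_x(x, y) = 2 - 2*x, f_y(x, y) = 1 - 2*y.
  f_x(P) = 6, f_y(P) = 3 (gradient nonzero, so P is smooth).
Step 3: tangent line at P: 6·(x − -2) + 3·(y − -1) = 0.
Expanding: 6*x + 3*y + 15 = 0.


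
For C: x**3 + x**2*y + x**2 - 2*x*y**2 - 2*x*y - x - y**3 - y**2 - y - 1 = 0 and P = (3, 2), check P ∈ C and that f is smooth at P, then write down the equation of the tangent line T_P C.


Tangent line at P: 32*x - 38*y - 20 = 0.

Step 1: f(3, 2) = 0, so P lies on C.
Step 2: partial derivatives
  f_x(x, y) = 3*x**2 + 2*x*y + 2*x - 2*y**2 - 2*y - 1, f_y(x, y) = x**2 - 4*x*y - 2*x - 3*y**2 - 2*y - 1.
  f_x(P) = 32, f_y(P) = -38 (gradient nonzero, so P is smooth).
Step 3: tangent line at P: 32·(x − 3) + -38·(y − 2) = 0.
Expanding: 32*x - 38*y - 20 = 0.


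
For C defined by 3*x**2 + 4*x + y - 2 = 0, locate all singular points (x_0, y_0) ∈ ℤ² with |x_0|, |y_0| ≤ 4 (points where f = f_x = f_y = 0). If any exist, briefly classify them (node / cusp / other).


No singular points in the scanned grid; C is smooth there.

Compute partial derivatives:
  f_x = 6*x + 4.
  f_y = 1.
f_y = 1 is a nonzero constant, so f_y never vanishes: no point (x, y) can satisfy f = f_x = f_y = 0. In particular no (x, y) ∈ {−4, ..., 4}² is singular; the curve is smooth.


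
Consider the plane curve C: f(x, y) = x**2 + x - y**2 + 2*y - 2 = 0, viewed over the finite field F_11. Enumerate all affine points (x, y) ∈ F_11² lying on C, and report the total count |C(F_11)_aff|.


Affine F_11-points: {(1, 0), (1, 2), (2, 5), (2, 8), (3, 1), (7, 1), (8, 5), (8, 8), (9, 0), (9, 2)}; count = 10.

For each of the 121 pairs (x, y) ∈ F_11², evaluate f(x, y) mod 11. Record the zeros.
  x = 0: [0↦9, 1↦10, 2↦9, 3↦6, 4↦1, 5↦5, 6↦7, 7↦7, 8↦5, 9↦1, 10↦6]  zeros at y ∈ ∅
  x = 1: [0↦0, 1↦1, 2↦0, 3↦8, 4↦3, 5↦7, 6↦9, 7↦9, 8↦7, 9↦3, 10↦8]  zeros at y ∈ {0, 2}
  x = 2: [0↦4, 1↦5, 2↦4, 3↦1, 4↦7, 5↦0, 6↦2, 7↦2, 8↦0, 9↦7, 10↦1]  zeros at y ∈ {5, 8}
  x = 3: [0↦10, 1↦0, 2↦10, 3↦7, 4↦2, 5↦6, 6↦8, 7↦8, 8↦6, 9↦2, 10↦7]  zeros at y ∈ {1}
  x = 4: [0↦7, 1↦8, 2↦7, 3↦4, 4↦10, 5↦3, 6↦5, 7↦5, 8↦3, 9↦10, 10↦4]  zeros at y ∈ ∅
  x = 5: [0↦6, 1↦7, 2↦6, 3↦3, 4↦9, 5↦2, 6↦4, 7↦4, 8↦2, 9↦9, 10↦3]  zeros at y ∈ ∅
  x = 6: [0↦7, 1↦8, 2↦7, 3↦4, 4↦10, 5↦3, 6↦5, 7↦5, 8↦3, 9↦10, 10↦4]  zeros at y ∈ ∅
  x = 7: [0↦10, 1↦0, 2↦10, 3↦7, 4↦2, 5↦6, 6↦8, 7↦8, 8↦6, 9↦2, 10↦7]  zeros at y ∈ {1}
  x = 8: [0↦4, 1↦5, 2↦4, 3↦1, 4↦7, 5↦0, 6↦2, 7↦2, 8↦0, 9↦7, 10↦1]  zeros at y ∈ {5, 8}
  x = 9: [0↦0, 1↦1, 2↦0, 3↦8, 4↦3, 5↦7, 6↦9, 7↦9, 8↦7, 9↦3, 10↦8]  zeros at y ∈ {0, 2}
  x = 10: [0↦9, 1↦10, 2↦9, 3↦6, 4↦1, 5↦5, 6↦7, 7↦7, 8↦5, 9↦1, 10↦6]  zeros at y ∈ ∅
Collecting zeros: affine points = {(1, 0), (1, 2), (2, 5), (2, 8), (3, 1), (7, 1), (8, 5), (8, 8), (9, 0), (9, 2)}.
Total count |C(F_11)_aff| = 10.


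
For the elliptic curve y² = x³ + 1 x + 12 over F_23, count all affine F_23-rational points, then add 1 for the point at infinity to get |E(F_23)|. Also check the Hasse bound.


Affine points = {(0, 9), (0, 14), (5, 2), (5, 21), (6, 2), (6, 21), (8, 7), (8, 16), (12, 2), (12, 21), (19, 6), (19, 17), (21, 5), (21, 18)}; affine count = 14; |E(F_23)| = 15.

Discriminant check: Δ ∝ 4a³ + 27b² = 4·1³ + 27·12² = 4·1 + 27·144 ≡ 5 (mod 23). Nonzero ⇒ E is nonsingular.
For each x ∈ F_23, compute rhs = x³ + 1·x + 12 mod 23, then count y ∈ F_23 with y² ≡ rhs.
  x = 0: rhs = 12, matching y values: 9, 14 (2 points).
  x = 1: rhs = 14, matching y values: none (0 points).
  x = 2: rhs = 22, matching y values: none (0 points).
  x = 3: rhs = 19, matching y values: none (0 points).
  x = 4: rhs = 11, matching y values: none (0 points).
  x = 5: rhs = 4, matching y values: 2, 21 (2 points).
  x = 6: rhs = 4, matching y values: 2, 21 (2 points).
  x = 7: rhs = 17, matching y values: none (0 points).
  x = 8: rhs = 3, matching y values: 7, 16 (2 points).
  x = 9: rhs = 14, matching y values: none (0 points).
  x = 10: rhs = 10, matching y values: none (0 points).
  x = 11: rhs = 20, matching y values: none (0 points).
  x = 12: rhs = 4, matching y values: 2, 21 (2 points).
  x = 13: rhs = 14, matching y values: none (0 points).
  x = 14: rhs = 10, matching y values: none (0 points).
  x = 15: rhs = 21, matching y values: none (0 points).
  x = 16: rhs = 7, matching y values: none (0 points).
  x = 17: rhs = 20, matching y values: none (0 points).
  x = 18: rhs = 20, matching y values: none (0 points).
  x = 19: rhs = 13, matching y values: 6, 17 (2 points).
  x = 20: rhs = 5, matching y values: none (0 points).
  x = 21: rhs = 2, matching y values: 5, 18 (2 points).
  x = 22: rhs = 10, matching y values: none (0 points).
Total affine count: 14.
Full point count |E(F_23)| = 14 + 1 = 15.
Hasse bound: |15 − (23+1)| = |-9| = 9 ≤ 2√23 ≈ 9.5917 ✓.


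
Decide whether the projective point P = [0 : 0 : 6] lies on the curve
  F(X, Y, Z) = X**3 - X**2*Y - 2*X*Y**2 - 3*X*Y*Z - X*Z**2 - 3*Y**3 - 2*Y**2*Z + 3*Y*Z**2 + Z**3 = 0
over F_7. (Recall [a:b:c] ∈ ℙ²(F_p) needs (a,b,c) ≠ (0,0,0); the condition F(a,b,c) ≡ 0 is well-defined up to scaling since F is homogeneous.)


F(0,0,6) ≡ 6 (mod 7); P is NOT on the curve.

Evaluate F(0, 0, 6) term-by-term (mod 7).
  X**3 ↦ 1·0·1·1 = 0
  -X**2*Y ↦ -1·0·0·1 = 0
  -2*X*Y**2 ↦ -2·0·0·1 = 0
  -3*X*Y*Z ↦ -3·0·0·6 = 0
  -X*Z**2 ↦ -1·0·1·36 = 0
  -3*Y**3 ↦ -3·1·0·1 = 0
  -2*Y**2*Z ↦ -2·1·0·6 = 0
  3*Y*Z**2 ↦ 3·1·0·36 = 0
  Z**3 ↦ 1·1·1·216 = 216
Sum: F(0, 0, 6) = (0) + (0) + (0) + (0) + (0) + (0) + (0) + (0) + (216) = 216.
Reducing mod 7: 216 ≡ 6 (mod 7).
Since F(a, b, c) ≡ 6 ≠ 0 (mod 7), P does NOT lie on the curve.


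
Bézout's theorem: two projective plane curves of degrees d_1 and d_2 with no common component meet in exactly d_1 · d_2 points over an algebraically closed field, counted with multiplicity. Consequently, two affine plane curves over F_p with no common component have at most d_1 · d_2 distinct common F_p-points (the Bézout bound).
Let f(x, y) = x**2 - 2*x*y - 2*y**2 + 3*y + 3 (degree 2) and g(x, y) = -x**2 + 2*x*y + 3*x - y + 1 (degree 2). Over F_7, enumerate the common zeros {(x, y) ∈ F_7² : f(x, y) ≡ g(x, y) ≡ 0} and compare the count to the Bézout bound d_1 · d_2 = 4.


Common zeros: ∅; count = 0; Bézout bound = 4.

deg(f) = 2, deg(g) = 2, so Bézout bound = 4.
Scan x ∈ F_7. For each x, list the y ∈ F_7 with f(x, y) ≡ 0 and those with g(x, y) ≡ 0 (mod 7); the common zeros in that column are the intersection.
  x = 0: f ≡ 0 at y ∈ ∅; g ≡ 0 at y ∈ {1}; common: ∅.
  x = 1: f ≡ 0 at y ∈ ∅; g ≡ 0 at y ∈ {4}; common: ∅.
  x = 2: f ≡ 0 at y ∈ {0, 3}; g ≡ 0 at y ∈ {6}; common: ∅.
  x = 3: f ≡ 0 at y ∈ {1}; g ≡ 0 at y ∈ {4}; common: ∅.
  x = 4: f ≡ 0 at y ∈ {3, 5}; g ≡ 0 at y ∈ ∅; common: ∅.
  x = 5: f ≡ 0 at y ∈ {0}; g ≡ 0 at y ∈ {1}; common: ∅.
  x = 6: f ≡ 0 at y ∈ {1, 5}; g ≡ 0 at y ∈ {6}; common: ∅.
Collecting: common zeros = ∅, so the count is 0.
Comparison with the Bézout bound: 0 ≤ 4 = deg(f)·deg(g), as expected for curves with no common component (the affine F_7-count falls short of the bound because intersections may lie at infinity, over extension fields, or carry multiplicity).


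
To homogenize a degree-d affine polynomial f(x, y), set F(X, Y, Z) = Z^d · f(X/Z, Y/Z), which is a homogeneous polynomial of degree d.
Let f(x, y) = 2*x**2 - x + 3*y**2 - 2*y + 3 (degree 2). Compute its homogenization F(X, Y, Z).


F(X, Y, Z) = 2*X**2 - X*Z + 3*Y**2 - 2*Y*Z + 3*Z**2

deg(f) = 2.
Substitute x = X/Z, y = Y/Z into f, then multiply by Z^2.
  monomial 2·x^2·y^0 ↦ 2·X^2·Y^0·Z^0.
  monomial -1·x^1·y^0 ↦ -1·X^1·Y^0·Z^1.
  monomial 3·x^0·y^2 ↦ 3·X^0·Y^2·Z^0.
  monomial -2·x^0·y^1 ↦ -2·X^0·Y^1·Z^1.
  monomial 3·x^0·y^0 ↦ 3·X^0·Y^0·Z^2.
Collecting: F(X, Y, Z) = 2*X**2 - X*Z + 3*Y**2 - 2*Y*Z + 3*Z**2.


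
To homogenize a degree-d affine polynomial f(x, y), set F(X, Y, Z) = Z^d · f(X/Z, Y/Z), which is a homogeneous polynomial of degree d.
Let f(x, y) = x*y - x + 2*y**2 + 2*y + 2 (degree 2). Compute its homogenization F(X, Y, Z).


F(X, Y, Z) = X*Y - X*Z + 2*Y**2 + 2*Y*Z + 2*Z**2

deg(f) = 2.
Substitute x = X/Z, y = Y/Z into f, then multiply by Z^2.
  monomial 1·x^1·y^1 ↦ 1·X^1·Y^1·Z^0.
  monomial -1·x^1·y^0 ↦ -1·X^1·Y^0·Z^1.
  monomial 2·x^0·y^2 ↦ 2·X^0·Y^2·Z^0.
  monomial 2·x^0·y^1 ↦ 2·X^0·Y^1·Z^1.
  monomial 2·x^0·y^0 ↦ 2·X^0·Y^0·Z^2.
Collecting: F(X, Y, Z) = X*Y - X*Z + 2*Y**2 + 2*Y*Z + 2*Z**2.


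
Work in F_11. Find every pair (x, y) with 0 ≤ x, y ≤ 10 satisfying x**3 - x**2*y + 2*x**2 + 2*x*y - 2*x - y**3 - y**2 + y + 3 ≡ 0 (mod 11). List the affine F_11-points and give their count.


Affine F_11-points: {(1, 7), (2, 6), (3, 3), (3, 8), (3, 10), (7, 5), (7, 8), (8, 0), (8, 5), (10, 5)}; count = 10.

For each of the 121 pairs (x, y) ∈ F_11², evaluate f(x, y) mod 11. Record the zeros.
  x = 0: [0↦3, 1↦2, 2↦4, 3↦3, 4↦4, 5↦1, 6↦10, 7↦3, 8↦7, 9↦5, 10↦2]  zeros at y ∈ ∅
  x = 1: [0↦4, 1↦4, 2↦7, 3↦7, 4↦9, 5↦7, 6↦6, 7↦0, 8↦5, 9↦4, 10↦2]  zeros at y ∈ {7}
  x = 2: [0↦4, 1↦3, 2↦5, 3↦4, 4↦5, 5↦2, 6↦0, 7↦4, 8↦8, 9↦6, 10↦3]  zeros at y ∈ {6}
  x = 3: [0↦9, 1↦5, 2↦4, 3↦0, 4↦9, 5↦3, 6↦9, 7↦10, 8↦0, 9↦6, 10↦0]  zeros at y ∈ {3, 8, 10}
  x = 4: [0↦3, 1↦5, 2↦10, 3↦1, 4↦5, 5↦5, 6↦6, 7↦2, 8↦9, 9↦10, 10↦10]  zeros at y ∈ ∅
  x = 5: [0↦3, 1↦9, 2↦7, 3↦2, 4↦10, 5↦3, 6↦8, 7↦8, 8↦8, 9↦2, 10↦6]  zeros at y ∈ ∅
  x = 6: [0↦4, 1↦1, 2↦1, 3↦9, 4↦8, 5↦3, 6↦10, 7↦1, 8↦3, 9↦10, 10↦5]  zeros at y ∈ ∅
  x = 7: [0↦1, 1↦9, 2↦9, 3↦6, 4↦5, 5↦0, 6↦7, 7↦9, 8↦0, 9↦7, 10↦2]  zeros at y ∈ {5, 8}
  x = 8: [0↦0, 1↦6, 2↦4, 3↦10, 4↦7, 5↦0, 6↦5, 7↦5, 8↦5, 9↦10, 10↦3]  zeros at y ∈ {0, 5}
  x = 9: [0↦7, 1↦9, 2↦3, 3↦5, 4↦9, 5↦9, 6↦10, 7↦6, 8↦2, 9↦3, 10↦3]  zeros at y ∈ ∅
  x = 10: [0↦6, 1↦2, 2↦1, 3↦8, 4↦6, 5↦0, 6↦6, 7↦7, 8↦8, 9↦3, 10↦8]  zeros at y ∈ {5}
Collecting zeros: affine points = {(1, 7), (2, 6), (3, 3), (3, 8), (3, 10), (7, 5), (7, 8), (8, 0), (8, 5), (10, 5)}.
Total count |C(F_11)_aff| = 10.


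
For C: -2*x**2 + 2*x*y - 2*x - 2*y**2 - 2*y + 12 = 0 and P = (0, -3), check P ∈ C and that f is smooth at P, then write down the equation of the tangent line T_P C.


Tangent line at P: -8*x + 10*y + 30 = 0.

Step 1: f(0, -3) = 0, so P lies on C.
Step 2: partial derivatives
  f_x(x, y) = -4*x + 2*y - 2, f_y(x, y) = 2*x - 4*y - 2.
  f_x(P) = -8, f_y(P) = 10 (gradient nonzero, so P is smooth).
Step 3: tangent line at P: -8·(x − 0) + 10·(y − -3) = 0.
Expanding: -8*x + 10*y + 30 = 0.
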